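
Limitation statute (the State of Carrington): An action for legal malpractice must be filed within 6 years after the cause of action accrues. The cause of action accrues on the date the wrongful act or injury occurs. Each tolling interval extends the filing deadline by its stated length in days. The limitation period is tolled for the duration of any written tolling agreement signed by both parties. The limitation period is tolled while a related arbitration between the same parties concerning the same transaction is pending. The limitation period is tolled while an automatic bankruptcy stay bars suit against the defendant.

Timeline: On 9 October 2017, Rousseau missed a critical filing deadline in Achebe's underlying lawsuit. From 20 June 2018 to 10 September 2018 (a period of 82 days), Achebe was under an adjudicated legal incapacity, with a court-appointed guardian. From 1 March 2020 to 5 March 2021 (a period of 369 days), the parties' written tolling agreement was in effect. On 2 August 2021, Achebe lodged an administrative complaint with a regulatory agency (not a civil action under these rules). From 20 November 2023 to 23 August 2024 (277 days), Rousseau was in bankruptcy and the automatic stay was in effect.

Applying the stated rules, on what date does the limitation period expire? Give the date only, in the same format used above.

16 July 2025

The claim accrued on 9 October 2017, when the wrongful act occurred.
6 years from 9 October 2017 is 9 October 2023.
Because the written tolling agreement ran from 1 March 2020 to 5 March 2021, the deadline is extended by 369 days to 12 October 2024.
Because the automatic bankruptcy stay ran from 20 November 2023 to 23 August 2024, the deadline is extended by 277 days to 16 July 2025.
Although the plaintiff's incapacity ran from 20 June 2018 to 10 September 2018, the stated rules do not make that a tolling event, so it is disregarded.
Nothing else in the chronology tolls or restarts the period.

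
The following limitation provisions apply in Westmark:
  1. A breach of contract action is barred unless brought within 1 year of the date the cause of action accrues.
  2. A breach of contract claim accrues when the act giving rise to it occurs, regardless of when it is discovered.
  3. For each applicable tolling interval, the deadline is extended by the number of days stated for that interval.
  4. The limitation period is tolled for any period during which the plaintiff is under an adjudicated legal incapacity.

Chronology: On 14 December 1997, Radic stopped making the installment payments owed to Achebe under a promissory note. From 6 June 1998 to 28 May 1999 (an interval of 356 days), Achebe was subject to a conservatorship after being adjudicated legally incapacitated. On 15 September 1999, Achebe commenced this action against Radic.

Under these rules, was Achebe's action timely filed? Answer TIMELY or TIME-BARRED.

TIMELY

The limitation period began to run on 14 December 1997.
The untolled deadline — 1 year after 14 December 1997 — is 14 December 1998.
The period was tolled for 356 days by the plaintiff's legal incapacity (6 June 1998 to 28 May 1999), pushing the deadline to 5 December 1999.
Achebe filed on 15 September 1999, before the 5 December 1999 deadline, so the action is timely.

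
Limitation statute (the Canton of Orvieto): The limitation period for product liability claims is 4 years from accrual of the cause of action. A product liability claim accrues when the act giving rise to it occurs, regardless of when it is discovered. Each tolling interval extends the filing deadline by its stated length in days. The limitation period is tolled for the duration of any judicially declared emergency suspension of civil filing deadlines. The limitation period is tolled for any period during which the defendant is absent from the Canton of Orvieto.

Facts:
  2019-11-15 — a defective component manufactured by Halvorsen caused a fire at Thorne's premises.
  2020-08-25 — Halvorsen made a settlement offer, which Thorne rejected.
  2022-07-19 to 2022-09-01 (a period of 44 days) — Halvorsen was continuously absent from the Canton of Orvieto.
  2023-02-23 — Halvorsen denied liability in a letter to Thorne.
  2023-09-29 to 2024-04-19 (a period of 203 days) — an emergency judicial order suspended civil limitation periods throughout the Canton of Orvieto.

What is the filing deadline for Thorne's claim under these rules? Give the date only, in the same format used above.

The claim accrued on 2019-11-15, when the wrongful act occurred.
Adding the 4 years base period to 2019-11-15 gives a deadline of 2023-11-15, before any tolling.
The defendant's absence from the jurisdiction from 2022-07-19 to 2022-09-01 tolled the period for 44 days, extending the deadline to 2023-12-29.
The emergency suspension of filing deadlines from 2023-09-29 to 2024-04-19 tolled the period for 203 days, extending the deadline to 2024-07-19.
None of the other events listed affects the running of the period under the stated rules.

2024-07-19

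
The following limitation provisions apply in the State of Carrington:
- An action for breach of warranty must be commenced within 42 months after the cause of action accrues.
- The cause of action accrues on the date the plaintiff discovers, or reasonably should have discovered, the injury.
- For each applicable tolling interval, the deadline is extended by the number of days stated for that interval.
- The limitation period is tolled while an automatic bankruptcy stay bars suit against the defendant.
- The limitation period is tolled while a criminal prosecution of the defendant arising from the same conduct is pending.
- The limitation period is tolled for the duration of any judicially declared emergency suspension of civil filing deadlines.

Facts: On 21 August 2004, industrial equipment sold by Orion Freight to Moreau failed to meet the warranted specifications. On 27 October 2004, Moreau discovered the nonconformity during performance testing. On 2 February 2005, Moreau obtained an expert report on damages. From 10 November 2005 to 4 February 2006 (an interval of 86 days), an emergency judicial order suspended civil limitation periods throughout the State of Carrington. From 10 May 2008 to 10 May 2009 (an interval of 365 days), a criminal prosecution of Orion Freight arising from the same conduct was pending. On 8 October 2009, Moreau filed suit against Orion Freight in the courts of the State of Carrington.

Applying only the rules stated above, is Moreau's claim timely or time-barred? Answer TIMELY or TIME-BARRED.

Under the discovery rule, the claim accrued on 27 October 2004, when Moreau discovered the injury — not on the 21 August 2004 date of the underlying act.
The untolled deadline — 42 months after 27 October 2004 — is 27 April 2008.
The period was tolled for 86 days by the emergency suspension of filing deadlines (10 November 2005 to 4 February 2006), pushing the deadline to 22 July 2008.
The pending criminal prosecution from 10 May 2008 to 10 May 2009 tolled the period for 365 days, extending the deadline to 22 July 2009.
The other events in the timeline have no effect on the limitation period under the stated rules.
The 8 October 2009 filing falls after the 22 July 2009 deadline; the claim is time-barred.

TIME-BARRED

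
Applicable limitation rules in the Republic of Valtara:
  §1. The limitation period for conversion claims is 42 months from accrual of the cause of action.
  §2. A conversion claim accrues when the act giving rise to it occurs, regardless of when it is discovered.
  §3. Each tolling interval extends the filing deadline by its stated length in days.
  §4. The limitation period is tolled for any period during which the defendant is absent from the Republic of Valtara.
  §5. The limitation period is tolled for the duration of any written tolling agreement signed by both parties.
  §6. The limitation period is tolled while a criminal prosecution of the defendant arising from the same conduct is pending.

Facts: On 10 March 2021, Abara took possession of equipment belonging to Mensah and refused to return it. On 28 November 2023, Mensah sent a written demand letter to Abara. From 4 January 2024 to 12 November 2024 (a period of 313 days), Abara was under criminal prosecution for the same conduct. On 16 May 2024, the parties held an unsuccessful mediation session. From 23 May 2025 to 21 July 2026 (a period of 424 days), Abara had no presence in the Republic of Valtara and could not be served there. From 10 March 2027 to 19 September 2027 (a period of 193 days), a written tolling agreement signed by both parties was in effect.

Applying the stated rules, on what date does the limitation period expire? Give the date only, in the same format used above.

The limitation period began to run on 10 March 2021.
42 months from 10 March 2021 is 10 September 2024.
The period was tolled for 313 days by the pending criminal prosecution (4 January 2024 to 12 November 2024), pushing the deadline to 20 July 2025.
The period was tolled for 424 days by the defendant's absence from the jurisdiction (23 May 2025 to 21 July 2026), pushing the deadline to 17 September 2026.
By the time the written tolling agreement began on 10 March 2027, the limitation period had already expired on 17 September 2026; that interval cannot revive it.
The other events in the timeline have no effect on the limitation period under the stated rules.

17 September 2026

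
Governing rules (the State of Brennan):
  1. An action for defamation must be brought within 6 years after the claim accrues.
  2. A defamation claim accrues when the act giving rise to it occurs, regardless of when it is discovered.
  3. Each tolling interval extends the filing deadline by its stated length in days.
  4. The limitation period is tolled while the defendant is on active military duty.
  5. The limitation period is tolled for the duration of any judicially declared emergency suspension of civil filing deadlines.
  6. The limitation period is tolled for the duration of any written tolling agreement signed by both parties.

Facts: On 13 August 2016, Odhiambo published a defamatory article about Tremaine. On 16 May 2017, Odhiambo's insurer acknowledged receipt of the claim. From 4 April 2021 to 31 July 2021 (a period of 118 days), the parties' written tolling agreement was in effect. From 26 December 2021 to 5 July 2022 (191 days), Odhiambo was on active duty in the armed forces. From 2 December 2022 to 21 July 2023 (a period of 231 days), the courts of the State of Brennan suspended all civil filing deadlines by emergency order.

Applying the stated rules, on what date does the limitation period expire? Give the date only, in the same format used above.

The limitation period began to run on 13 August 2016.
The untolled deadline — 6 years after 13 August 2016 — is 13 August 2022.
The written tolling agreement from 4 April 2021 to 31 July 2021 tolled the period for 118 days, extending the deadline to 9 December 2022.
Because the defendant's active military service ran from 26 December 2021 to 5 July 2022, the deadline is extended by 191 days to 18 June 2023.
Because the emergency suspension of filing deadlines ran from 2 December 2022 to 21 July 2023, the deadline is extended by 231 days to 4 February 2024.
The other events in the timeline have no effect on the limitation period under the stated rules.

4 February 2024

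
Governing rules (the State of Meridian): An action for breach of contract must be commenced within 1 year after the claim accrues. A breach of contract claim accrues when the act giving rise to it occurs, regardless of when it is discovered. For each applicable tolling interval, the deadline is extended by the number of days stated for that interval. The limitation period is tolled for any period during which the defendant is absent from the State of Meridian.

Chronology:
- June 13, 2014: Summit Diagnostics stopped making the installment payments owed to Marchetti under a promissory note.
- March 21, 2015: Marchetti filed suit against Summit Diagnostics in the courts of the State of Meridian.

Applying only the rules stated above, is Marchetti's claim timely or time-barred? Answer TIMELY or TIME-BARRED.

TIMELY

The claim accrued on June 13, 2014, when the wrongful act occurred.
1 year from June 13, 2014 is June 13, 2015.
Marchetti filed on March 21, 2015, before the June 13, 2015 deadline, so the action is timely.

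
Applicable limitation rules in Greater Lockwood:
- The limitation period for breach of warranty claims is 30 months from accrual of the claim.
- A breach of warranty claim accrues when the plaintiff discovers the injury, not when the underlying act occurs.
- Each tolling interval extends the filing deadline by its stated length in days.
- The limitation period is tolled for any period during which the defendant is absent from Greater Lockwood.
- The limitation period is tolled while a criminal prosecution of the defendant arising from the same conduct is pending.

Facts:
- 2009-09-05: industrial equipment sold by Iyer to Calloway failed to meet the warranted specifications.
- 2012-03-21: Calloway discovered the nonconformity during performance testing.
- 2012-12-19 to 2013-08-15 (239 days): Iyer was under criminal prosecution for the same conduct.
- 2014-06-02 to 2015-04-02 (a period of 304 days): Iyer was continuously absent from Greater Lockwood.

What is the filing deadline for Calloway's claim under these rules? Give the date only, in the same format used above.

Under the discovery rule, the claim accrued on 2012-03-21, when Calloway discovered the injury — not on the 2009-09-05 date of the underlying act.
Adding the 30 months base period to 2012-03-21 gives a deadline of 2014-09-21, before any tolling.
The pending criminal prosecution from 2012-12-19 to 2013-08-15 tolled the period for 239 days, extending the deadline to 2015-05-18.
Because the defendant's absence from the jurisdiction ran from 2014-06-02 to 2015-04-02, the deadline is extended by 304 days to 2016-03-17.

2016-03-17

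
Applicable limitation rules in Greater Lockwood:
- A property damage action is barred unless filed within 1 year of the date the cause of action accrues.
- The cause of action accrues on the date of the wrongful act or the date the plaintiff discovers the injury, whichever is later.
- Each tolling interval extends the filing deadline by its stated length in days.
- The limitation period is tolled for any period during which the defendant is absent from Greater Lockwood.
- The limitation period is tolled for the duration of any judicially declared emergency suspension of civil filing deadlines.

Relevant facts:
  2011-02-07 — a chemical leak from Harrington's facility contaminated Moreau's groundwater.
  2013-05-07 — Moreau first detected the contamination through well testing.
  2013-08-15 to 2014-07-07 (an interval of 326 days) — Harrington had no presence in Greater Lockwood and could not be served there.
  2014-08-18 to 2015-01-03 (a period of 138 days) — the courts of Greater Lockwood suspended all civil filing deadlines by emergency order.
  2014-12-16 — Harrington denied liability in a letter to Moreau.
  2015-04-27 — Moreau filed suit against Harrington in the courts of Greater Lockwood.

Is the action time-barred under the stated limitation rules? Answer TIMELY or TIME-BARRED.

Because discovery on 2013-05-07 post-dates the 2011-02-07 act, accrual under the later-of rule falls on 2013-05-07.
1 year from 2013-05-07 is 2014-05-07.
The defendant's absence from the jurisdiction from 2013-08-15 to 2014-07-07 tolled the period for 326 days, extending the deadline to 2015-03-29.
Because the emergency suspension of filing deadlines ran from 2014-08-18 to 2015-01-03, the deadline is extended by 138 days to 2015-08-14.
Nothing else in the chronology tolls or restarts the period.
Moreau filed on 2015-04-27, before the 2015-08-14 deadline, so the action is timely.

TIMELY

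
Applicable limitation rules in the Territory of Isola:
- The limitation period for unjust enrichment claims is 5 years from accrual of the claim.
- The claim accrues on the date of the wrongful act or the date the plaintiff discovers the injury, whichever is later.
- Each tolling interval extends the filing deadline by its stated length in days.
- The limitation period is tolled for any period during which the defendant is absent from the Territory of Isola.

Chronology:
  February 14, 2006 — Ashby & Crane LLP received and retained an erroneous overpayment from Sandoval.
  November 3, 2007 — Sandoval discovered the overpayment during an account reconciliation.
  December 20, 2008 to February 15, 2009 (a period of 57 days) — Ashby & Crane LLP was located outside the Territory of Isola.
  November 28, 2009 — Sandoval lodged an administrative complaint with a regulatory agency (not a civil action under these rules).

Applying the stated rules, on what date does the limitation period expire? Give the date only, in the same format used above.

Because discovery on November 3, 2007 post-dates the February 14, 2006 act, accrual under the later-of rule falls on November 3, 2007.
5 years from November 3, 2007 is November 3, 2012.
Because the defendant's absence from the jurisdiction ran from December 20, 2008 to February 15, 2009, the deadline is extended by 57 days to December 30, 2012.
The other events in the timeline have no effect on the limitation period under the stated rules.

December 30, 2012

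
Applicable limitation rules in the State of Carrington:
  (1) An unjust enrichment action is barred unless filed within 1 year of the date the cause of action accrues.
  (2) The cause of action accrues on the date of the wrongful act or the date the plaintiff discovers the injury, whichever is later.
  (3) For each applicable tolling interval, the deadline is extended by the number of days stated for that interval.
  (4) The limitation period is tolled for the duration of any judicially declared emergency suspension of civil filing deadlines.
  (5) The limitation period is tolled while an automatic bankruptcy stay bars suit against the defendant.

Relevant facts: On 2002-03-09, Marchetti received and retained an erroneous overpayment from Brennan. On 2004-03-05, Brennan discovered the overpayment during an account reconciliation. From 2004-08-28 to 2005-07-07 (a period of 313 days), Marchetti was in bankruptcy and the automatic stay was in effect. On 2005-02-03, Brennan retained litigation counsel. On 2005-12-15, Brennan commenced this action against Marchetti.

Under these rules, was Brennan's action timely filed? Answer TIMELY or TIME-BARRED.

Taking the later of the act (2002-03-09) and discovery (2004-03-05), the claim accrued on 2004-03-05.
1 year from 2004-03-05 is 2005-03-05.
The period was tolled for 313 days by the automatic bankruptcy stay (2004-08-28 to 2005-07-07), pushing the deadline to 2006-01-12.
Nothing else in the chronology tolls or restarts the period.
Brennan filed on 2005-12-15, before the 2006-01-12 deadline, so the action is timely.

TIMELY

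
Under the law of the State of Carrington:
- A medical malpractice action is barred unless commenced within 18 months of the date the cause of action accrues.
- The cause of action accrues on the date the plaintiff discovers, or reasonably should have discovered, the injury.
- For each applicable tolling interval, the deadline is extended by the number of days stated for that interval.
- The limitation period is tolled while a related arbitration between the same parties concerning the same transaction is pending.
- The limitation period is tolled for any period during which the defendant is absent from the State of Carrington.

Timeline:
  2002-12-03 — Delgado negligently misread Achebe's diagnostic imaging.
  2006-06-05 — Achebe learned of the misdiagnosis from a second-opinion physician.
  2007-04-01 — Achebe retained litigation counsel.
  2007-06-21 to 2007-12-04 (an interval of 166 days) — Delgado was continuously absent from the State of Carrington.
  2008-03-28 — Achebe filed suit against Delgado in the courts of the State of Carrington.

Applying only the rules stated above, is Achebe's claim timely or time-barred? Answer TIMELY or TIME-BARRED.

Accrual is tied to discovery, so the period began on 2006-06-05 rather than on 2002-12-03 when the act occurred.
Adding the 18 months base period to 2006-06-05 gives a deadline of 2007-12-05, before any tolling.
Because the defendant's absence from the jurisdiction ran from 2007-06-21 to 2007-12-04, the deadline is extended by 166 days to 2008-05-19.
The other events in the timeline have no effect on the limitation period under the stated rules.
The 2008-03-28 filing precedes the 2008-05-19 deadline; the claim is timely.

TIMELY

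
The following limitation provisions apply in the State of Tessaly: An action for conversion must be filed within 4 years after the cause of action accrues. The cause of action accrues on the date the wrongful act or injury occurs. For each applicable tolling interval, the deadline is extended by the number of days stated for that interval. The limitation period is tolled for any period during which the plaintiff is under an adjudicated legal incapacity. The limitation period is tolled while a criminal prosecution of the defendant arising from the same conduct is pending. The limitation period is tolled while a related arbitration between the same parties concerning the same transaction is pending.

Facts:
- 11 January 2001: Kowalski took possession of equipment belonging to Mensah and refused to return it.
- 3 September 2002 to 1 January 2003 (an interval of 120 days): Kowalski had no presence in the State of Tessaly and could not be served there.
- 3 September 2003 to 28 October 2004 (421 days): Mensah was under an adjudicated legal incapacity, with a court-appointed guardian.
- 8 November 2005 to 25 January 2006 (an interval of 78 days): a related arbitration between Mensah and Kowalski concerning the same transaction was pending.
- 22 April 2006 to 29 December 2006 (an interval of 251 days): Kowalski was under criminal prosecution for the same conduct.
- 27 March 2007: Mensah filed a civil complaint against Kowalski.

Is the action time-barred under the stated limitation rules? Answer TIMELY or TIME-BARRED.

The claim accrued on 11 January 2001, when the wrongful act occurred.
The untolled deadline — 4 years after 11 January 2001 — is 11 January 2005.
Because the plaintiff's legal incapacity ran from 3 September 2003 to 28 October 2004, the deadline is extended by 421 days to 8 March 2006.
The period was tolled for 78 days by the pending related arbitration (8 November 2005 to 25 January 2006), pushing the deadline to 25 May 2006.
The period was tolled for 251 days by the pending criminal prosecution (22 April 2006 to 29 December 2006), pushing the deadline to 31 January 2007.
The defendant's absence from the jurisdiction from 3 September 2002 to 1 January 2003 does not toll the period, because no stated rule makes the defendant's absence a tolling event.
Mensah filed on 27 March 2007, after the 31 January 2007 deadline, so the action is time-barred.

TIME-BARRED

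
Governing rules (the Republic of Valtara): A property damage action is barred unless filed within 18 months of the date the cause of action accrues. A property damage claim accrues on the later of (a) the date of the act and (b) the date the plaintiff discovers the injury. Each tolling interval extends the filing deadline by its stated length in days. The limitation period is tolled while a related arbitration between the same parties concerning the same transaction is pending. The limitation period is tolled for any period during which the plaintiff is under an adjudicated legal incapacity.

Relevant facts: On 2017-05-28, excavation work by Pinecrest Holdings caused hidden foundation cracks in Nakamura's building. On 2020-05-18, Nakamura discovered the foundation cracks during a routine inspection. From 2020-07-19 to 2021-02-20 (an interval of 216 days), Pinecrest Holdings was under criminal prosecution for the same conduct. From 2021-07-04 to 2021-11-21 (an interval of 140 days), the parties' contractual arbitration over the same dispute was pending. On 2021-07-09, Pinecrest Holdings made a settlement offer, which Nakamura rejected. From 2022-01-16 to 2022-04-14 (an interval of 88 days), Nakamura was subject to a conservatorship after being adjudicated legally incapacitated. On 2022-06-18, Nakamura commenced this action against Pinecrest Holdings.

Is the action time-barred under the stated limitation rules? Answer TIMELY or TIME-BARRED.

TIMELY

Because discovery on 2020-05-18 post-dates the 2017-05-28 act, accrual under the later-of rule falls on 2020-05-18.
Adding the 18 months base period to 2020-05-18 gives a deadline of 2021-11-18, before any tolling.
Because the pending related arbitration ran from 2021-07-04 to 2021-11-21, the deadline is extended by 140 days to 2022-04-07.
Because the plaintiff's legal incapacity ran from 2022-01-16 to 2022-04-14, the deadline is extended by 88 days to 2022-07-04.
The pending criminal prosecution from 2020-07-19 to 2021-02-20 does not toll the period, because no stated rule makes a criminal prosecution a tolling event.
The other events in the timeline have no effect on the limitation period under the stated rules.
The 2022-06-18 filing precedes the 2022-07-04 deadline; the claim is timely.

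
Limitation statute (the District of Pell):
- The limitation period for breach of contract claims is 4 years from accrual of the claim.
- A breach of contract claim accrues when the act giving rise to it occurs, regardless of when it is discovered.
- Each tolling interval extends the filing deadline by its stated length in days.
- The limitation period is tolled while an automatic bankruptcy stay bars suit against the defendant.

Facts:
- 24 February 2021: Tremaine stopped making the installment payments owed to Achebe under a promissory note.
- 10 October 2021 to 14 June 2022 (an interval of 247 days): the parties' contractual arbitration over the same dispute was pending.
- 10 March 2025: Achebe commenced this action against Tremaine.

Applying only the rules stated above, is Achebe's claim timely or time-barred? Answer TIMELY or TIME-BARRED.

TIME-BARRED

The claim accrued on 24 February 2021, when the wrongful act occurred.
The untolled deadline — 4 years after 24 February 2021 — is 24 February 2025.
Although a pending arbitration ran from 10 October 2021 to 14 June 2022, the stated rules do not make that a tolling event, so it is disregarded.
The 10 March 2025 filing falls after the 24 February 2025 deadline; the claim is time-barred.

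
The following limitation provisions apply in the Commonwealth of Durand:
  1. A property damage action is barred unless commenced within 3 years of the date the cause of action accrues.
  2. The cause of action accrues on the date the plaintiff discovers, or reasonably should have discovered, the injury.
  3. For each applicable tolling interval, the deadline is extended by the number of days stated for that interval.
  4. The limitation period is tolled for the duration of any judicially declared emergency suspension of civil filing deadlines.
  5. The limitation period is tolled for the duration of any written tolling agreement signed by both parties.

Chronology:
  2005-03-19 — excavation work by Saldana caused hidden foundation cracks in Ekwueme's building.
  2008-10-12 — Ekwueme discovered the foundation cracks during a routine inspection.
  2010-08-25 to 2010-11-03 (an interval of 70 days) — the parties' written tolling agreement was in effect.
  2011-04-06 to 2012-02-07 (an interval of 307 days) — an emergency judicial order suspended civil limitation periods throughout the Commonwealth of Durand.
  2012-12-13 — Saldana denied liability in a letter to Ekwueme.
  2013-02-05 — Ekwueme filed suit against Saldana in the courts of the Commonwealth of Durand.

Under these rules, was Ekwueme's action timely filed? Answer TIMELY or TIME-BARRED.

The claim did not accrue until Ekwueme discovered the injury on 2008-10-12; the 2005-03-19 act date does not start the clock under the stated rule.
3 years from 2008-10-12 is 2011-10-12.
Because the written tolling agreement ran from 2010-08-25 to 2010-11-03, the deadline is extended by 70 days to 2011-12-21.
The period was tolled for 307 days by the emergency suspension of filing deadlines (2011-04-06 to 2012-02-07), pushing the deadline to 2012-10-23.
The other events in the timeline have no effect on the limitation period under the stated rules.
The 2013-02-05 filing falls after the 2012-10-23 deadline; the claim is time-barred.

TIME-BARRED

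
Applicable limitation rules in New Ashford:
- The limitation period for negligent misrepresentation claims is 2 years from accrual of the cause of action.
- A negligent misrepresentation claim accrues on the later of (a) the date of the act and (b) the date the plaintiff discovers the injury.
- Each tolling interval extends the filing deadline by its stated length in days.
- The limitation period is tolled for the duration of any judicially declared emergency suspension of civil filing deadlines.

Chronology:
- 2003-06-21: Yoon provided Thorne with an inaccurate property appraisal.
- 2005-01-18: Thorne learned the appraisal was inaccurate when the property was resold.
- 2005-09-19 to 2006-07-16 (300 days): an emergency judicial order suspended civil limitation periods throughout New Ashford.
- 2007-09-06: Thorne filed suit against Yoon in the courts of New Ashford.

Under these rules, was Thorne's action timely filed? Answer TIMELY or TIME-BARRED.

TIMELY

Taking the later of the act (2003-06-21) and discovery (2005-01-18), the claim accrued on 2005-01-18.
2 years from 2005-01-18 is 2007-01-18.
Because the emergency suspension of filing deadlines ran from 2005-09-19 to 2006-07-16, the deadline is extended by 300 days to 2007-11-14.
The 2007-09-06 filing precedes the 2007-11-14 deadline; the claim is timely.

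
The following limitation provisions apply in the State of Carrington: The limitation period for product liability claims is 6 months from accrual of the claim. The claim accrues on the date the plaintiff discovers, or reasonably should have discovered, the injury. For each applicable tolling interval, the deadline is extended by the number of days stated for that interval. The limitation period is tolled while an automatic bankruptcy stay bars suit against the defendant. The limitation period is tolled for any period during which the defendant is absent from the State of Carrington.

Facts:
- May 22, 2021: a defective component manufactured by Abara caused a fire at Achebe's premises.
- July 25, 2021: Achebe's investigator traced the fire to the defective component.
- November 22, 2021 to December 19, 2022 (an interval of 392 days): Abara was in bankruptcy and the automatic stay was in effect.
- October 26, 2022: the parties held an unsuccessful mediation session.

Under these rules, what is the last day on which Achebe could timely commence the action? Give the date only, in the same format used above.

February 21, 2023

The claim did not accrue until Achebe discovered the injury on July 25, 2021; the May 22, 2021 act date does not start the clock under the stated rule.
6 months from July 25, 2021 is January 25, 2022.
The period was tolled for 392 days by the automatic bankruptcy stay (November 22, 2021 to December 19, 2022), pushing the deadline to February 21, 2023.
None of the other events listed affects the running of the period under the stated rules.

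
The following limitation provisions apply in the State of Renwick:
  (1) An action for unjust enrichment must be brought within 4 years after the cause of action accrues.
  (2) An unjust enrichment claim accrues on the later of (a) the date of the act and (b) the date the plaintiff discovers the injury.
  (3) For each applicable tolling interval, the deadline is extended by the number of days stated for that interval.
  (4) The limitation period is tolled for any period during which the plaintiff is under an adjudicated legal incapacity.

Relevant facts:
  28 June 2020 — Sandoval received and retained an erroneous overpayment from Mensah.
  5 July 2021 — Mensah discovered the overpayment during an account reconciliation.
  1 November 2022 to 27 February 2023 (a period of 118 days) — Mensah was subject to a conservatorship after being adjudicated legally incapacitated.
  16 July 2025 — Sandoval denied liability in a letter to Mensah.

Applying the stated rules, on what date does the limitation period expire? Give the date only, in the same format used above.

31 October 2025

The claim accrued on 5 July 2021 — the later of the 28 June 2020 act and the 5 July 2021 discovery.
The untolled deadline — 4 years after 5 July 2021 — is 5 July 2025.
Because the plaintiff's legal incapacity ran from 1 November 2022 to 27 February 2023, the deadline is extended by 118 days to 31 October 2025.
Nothing else in the chronology tolls or restarts the period.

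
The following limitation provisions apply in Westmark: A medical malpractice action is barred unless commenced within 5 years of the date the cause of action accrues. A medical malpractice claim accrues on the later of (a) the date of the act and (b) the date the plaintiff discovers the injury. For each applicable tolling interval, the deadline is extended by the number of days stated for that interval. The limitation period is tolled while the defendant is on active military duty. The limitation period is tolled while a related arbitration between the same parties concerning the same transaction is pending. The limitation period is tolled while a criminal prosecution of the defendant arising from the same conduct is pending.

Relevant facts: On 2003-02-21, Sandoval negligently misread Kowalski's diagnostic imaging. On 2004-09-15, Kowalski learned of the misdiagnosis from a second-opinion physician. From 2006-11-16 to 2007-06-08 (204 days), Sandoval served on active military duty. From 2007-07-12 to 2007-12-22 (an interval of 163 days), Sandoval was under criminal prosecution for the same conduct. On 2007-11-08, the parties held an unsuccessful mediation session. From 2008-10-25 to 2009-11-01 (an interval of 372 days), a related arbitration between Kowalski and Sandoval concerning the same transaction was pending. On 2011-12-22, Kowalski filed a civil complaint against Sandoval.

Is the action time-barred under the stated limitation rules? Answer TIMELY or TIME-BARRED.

Taking the later of the act (2003-02-21) and discovery (2004-09-15), the claim accrued on 2004-09-15.
5 years from 2004-09-15 is 2009-09-15.
The period was tolled for 204 days by the defendant's active military service (2006-11-16 to 2007-06-08), pushing the deadline to 2010-04-07.
The period was tolled for 163 days by the pending criminal prosecution (2007-07-12 to 2007-12-22), pushing the deadline to 2010-09-17.
The period was tolled for 372 days by the pending related arbitration (2008-10-25 to 2009-11-01), pushing the deadline to 2011-09-24.
Nothing else in the chronology tolls or restarts the period.
Kowalski filed on 2011-12-22, after the 2011-09-24 deadline, so the action is time-barred.

TIME-BARRED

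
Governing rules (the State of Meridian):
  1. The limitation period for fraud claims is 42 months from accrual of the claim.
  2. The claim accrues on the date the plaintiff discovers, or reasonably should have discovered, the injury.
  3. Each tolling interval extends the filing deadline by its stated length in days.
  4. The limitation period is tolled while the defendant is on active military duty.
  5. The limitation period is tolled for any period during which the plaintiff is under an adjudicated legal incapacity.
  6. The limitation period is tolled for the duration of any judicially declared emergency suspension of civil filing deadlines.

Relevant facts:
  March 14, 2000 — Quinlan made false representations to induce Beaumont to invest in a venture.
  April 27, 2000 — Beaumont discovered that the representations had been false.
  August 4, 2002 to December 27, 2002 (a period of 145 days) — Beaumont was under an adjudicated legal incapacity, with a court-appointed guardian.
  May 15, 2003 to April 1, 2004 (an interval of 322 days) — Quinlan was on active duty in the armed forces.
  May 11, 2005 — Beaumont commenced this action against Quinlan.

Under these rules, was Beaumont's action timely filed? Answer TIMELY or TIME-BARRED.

TIME-BARRED

The claim did not accrue until Beaumont discovered the injury on April 27, 2000; the March 14, 2000 act date does not start the clock under the stated rule.
42 months from April 27, 2000 is October 27, 2003.
Because the plaintiff's legal incapacity ran from August 4, 2002 to December 27, 2002, the deadline is extended by 145 days to March 20, 2004.
Because the defendant's active military service ran from May 15, 2003 to April 1, 2004, the deadline is extended by 322 days to February 5, 2005.
Filing on May 11, 2005 missed the February 5, 2005 deadline — the action is time-barred.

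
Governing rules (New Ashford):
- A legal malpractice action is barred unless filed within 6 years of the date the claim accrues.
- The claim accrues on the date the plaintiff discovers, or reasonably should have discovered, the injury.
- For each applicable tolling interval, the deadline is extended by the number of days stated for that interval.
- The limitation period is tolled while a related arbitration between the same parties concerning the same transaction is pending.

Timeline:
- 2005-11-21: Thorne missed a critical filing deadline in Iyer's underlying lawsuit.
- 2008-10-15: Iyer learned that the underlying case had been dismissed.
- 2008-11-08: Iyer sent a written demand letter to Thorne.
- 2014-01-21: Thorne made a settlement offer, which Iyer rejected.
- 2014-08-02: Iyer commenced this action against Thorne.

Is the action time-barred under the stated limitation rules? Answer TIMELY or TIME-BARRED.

TIMELY

Under the discovery rule, the claim accrued on 2008-10-15, when Iyer discovered the injury — not on the 2005-11-21 date of the underlying act.
6 years from 2008-10-15 is 2014-10-15.
Nothing else in the chronology tolls or restarts the period.
Iyer filed on 2014-08-02, before the 2014-10-15 deadline, so the action is timely.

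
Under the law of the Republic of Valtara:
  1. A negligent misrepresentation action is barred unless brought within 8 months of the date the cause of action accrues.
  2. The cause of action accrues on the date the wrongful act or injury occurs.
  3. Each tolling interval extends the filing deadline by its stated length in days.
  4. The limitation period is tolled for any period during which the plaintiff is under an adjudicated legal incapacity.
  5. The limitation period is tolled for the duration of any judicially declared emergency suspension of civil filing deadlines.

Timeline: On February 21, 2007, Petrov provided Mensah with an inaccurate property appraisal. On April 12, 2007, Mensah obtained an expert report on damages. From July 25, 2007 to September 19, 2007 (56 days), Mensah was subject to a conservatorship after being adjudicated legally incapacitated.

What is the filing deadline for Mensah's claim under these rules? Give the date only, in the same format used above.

The claim accrued on February 21, 2007, when the wrongful act occurred.
Adding the 8 months base period to February 21, 2007 gives a deadline of October 21, 2007, before any tolling.
Because the plaintiff's legal incapacity ran from July 25, 2007 to September 19, 2007, the deadline is extended by 56 days to December 16, 2007.
None of the other events listed affects the running of the period under the stated rules.

December 16, 2007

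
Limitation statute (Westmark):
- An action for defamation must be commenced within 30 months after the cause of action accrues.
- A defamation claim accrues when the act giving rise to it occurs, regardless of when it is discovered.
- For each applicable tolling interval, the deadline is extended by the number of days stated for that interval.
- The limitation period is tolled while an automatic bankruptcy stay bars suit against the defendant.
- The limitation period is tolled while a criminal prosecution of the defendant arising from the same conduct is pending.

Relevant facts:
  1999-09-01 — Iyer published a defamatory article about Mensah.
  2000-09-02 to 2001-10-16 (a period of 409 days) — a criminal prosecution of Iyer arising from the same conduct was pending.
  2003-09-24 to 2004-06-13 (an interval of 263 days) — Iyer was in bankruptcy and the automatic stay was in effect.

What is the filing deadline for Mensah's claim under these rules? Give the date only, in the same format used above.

2003-04-14

The limitation period began to run on 1999-09-01.
Adding the 30 months base period to 1999-09-01 gives a deadline of 2002-03-01, before any tolling.
The pending criminal prosecution from 2000-09-02 to 2001-10-16 tolled the period for 409 days, extending the deadline to 2003-04-14.
The automatic bankruptcy stay starting 2003-09-24 came too late — the period had run on 2003-04-14 — and so does not extend the deadline.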